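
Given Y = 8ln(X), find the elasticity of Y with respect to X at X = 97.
Elasticity = 1/ln(97) ≈ 0.2186

Elasticity = (dY/dX) · (X/Y)

dY/dX = 8/X
At X = 97: dY/dX = 8/97, Y = 8·ln(97)

Elasticity = (8/97) · (97 / (8·ln(97))) = 1/ln(97) ≈ 0.2186

Interpretation: for a small percentage change in X, the percentage change in Y is approximately 0.22 times as large.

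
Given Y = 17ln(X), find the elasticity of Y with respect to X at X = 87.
Elasticity = 1/ln(87) ≈ 0.2239

Elasticity = (dY/dX) · (X/Y)

dY/dX = 17/X
At X = 87: dY/dX = 17/87, Y = 17·ln(87)

Elasticity = (17/87) · (87 / (17·ln(87))) = 1/ln(87) ≈ 0.2239

Interpretation: for a small percentage change in X, the percentage change in Y is approximately 0.22 times as large.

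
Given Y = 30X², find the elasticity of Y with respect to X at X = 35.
Elasticity = 2

Elasticity = (dY/dX) · (X/Y)

dY/dX = 60·X
At X = 35: dY/dX = 2100, Y = 36750

Elasticity = 2100 · (35 / 36750) = 2

Interpretation: for a small percentage change in X, the percentage change in Y is approximately 2.00 times as large.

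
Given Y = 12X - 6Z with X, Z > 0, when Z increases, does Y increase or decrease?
Y decreases

Taking the partial derivative:
∂Y/∂Z = -6

∂Y/∂Z = -6 < 0 (assuming positive values)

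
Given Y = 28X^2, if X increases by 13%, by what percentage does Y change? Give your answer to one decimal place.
27.7%

For Y = 28X^2:
If X → X(1 + 0.13)
Then Y → Y · (1 + 0.13)^2
     = Y · 1.2769

Percentage change = ((1 + 0.13)^2 − 1) × 100% ≈ 27.7%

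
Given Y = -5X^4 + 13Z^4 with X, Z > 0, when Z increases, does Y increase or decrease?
Y increases

Taking the partial derivative:
∂Y/∂Z = 52Z^3

∂Y/∂Z = 52Z^3 > 0 (assuming positive values)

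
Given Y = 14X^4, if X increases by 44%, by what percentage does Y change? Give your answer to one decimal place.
330.0%

For Y = 14X^4:
If X → X(1 + 0.44)
Then Y → Y · (1 + 0.44)^4
     ≈ Y · 4.2998

Percentage change = ((1 + 0.44)^4 − 1) × 100% ≈ 330.0%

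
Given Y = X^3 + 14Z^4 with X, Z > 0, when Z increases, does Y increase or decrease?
Y increases

Taking the partial derivative:
∂Y/∂Z = 56Z^3

∂Y/∂Z = 56Z^3 > 0 (assuming positive values)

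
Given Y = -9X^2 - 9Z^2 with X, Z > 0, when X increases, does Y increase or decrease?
Y decreases

Taking the partial derivative:
∂Y/∂X = -18X

∂Y/∂X = -18X < 0 (assuming positive values)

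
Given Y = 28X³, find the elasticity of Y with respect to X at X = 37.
Elasticity = 3

Elasticity = (dY/dX) · (X/Y)

dY/dX = 84·X²
At X = 37: dY/dX = 114996, Y = 1418284

Elasticity = 114996 · (37 / 1418284) = 3

Interpretation: for a small percentage change in X, the percentage change in Y is approximately 3.00 times as large.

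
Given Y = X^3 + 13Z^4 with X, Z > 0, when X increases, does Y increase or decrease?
Y increases

Taking the partial derivative:
∂Y/∂X = 3X^2

∂Y/∂X = 3X^2 > 0 (assuming positive values)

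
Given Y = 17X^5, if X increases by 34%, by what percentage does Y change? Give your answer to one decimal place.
332.0%

For Y = 17X^5:
If X → X(1 + 0.34)
Then Y → Y · (1 + 0.34)^5
     ≈ Y · 4.3204

Percentage change = ((1 + 0.34)^5 − 1) × 100% ≈ 332.0%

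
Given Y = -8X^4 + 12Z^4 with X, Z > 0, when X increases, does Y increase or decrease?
Y decreases

Taking the partial derivative:
∂Y/∂X = -32X^3

∂Y/∂X = -32X^3 < 0 (assuming positive values)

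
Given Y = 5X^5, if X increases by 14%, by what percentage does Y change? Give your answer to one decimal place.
92.5%

For Y = 5X^5:
If X → X(1 + 0.14)
Then Y → Y · (1 + 0.14)^5
     ≈ Y · 1.9254

Percentage change = ((1 + 0.14)^5 − 1) × 100% ≈ 92.5%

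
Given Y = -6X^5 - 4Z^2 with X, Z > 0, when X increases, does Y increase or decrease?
Y decreases

Taking the partial derivative:
∂Y/∂X = -30X^4

∂Y/∂X = -30X^4 < 0 (assuming positive values)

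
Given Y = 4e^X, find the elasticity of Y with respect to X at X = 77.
Elasticity = 77

Elasticity = (dY/dX) · (X/Y)

dY/dX = 4·e^X
At X = 77: dY/dX = 4·e^77, Y = 4·e^77

Elasticity = (4·e^77) · (77 / (4·e^77)) = 77

Interpretation: for a small percentage change in X, the percentage change in Y is approximately 77.00 times as large.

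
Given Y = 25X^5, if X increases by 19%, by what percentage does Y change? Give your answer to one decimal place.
138.6%

For Y = 25X^5:
If X → X(1 + 0.19)
Then Y → Y · (1 + 0.19)^5
     ≈ Y · 2.3864

Percentage change = ((1 + 0.19)^5 − 1) × 100% ≈ 138.6%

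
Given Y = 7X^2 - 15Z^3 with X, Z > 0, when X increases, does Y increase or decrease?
Y increases

Taking the partial derivative:
∂Y/∂X = 14X

∂Y/∂X = 14X > 0 (assuming positive values)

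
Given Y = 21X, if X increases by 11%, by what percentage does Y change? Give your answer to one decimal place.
11.0%

For Y = 21X:
If X → X(1 + 0.11)
Then Y → Y · (1 + 0.11)^1
     = Y · 1.1100

Percentage change = ((1 + 0.11)^1 − 1) × 100% = 11.0%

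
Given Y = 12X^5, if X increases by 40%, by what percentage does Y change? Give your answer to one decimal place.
437.8%

For Y = 12X^5:
If X → X(1 + 0.4)
Then Y → Y · (1 + 0.4)^5
     ≈ Y · 5.3782

Percentage change = ((1 + 0.4)^5 − 1) × 100% ≈ 437.8%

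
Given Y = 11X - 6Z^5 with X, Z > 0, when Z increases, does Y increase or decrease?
Y decreases

Taking the partial derivative:
∂Y/∂Z = -30Z^4

∂Y/∂Z = -30Z^4 < 0 (assuming positive values)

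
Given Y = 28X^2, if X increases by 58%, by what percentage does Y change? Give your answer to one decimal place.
149.6%

For Y = 28X^2:
If X → X(1 + 0.58)
Then Y → Y · (1 + 0.58)^2
     = Y · 2.4964

Percentage change = ((1 + 0.58)^2 − 1) × 100% ≈ 149.6%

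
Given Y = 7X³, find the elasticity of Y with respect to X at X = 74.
Elasticity = 3

Elasticity = (dY/dX) · (X/Y)

dY/dX = 21·X²
At X = 74: dY/dX = 114996, Y = 2836568

Elasticity = 114996 · (74 / 2836568) = 3

Interpretation: for a small percentage change in X, the percentage change in Y is approximately 3.00 times as large.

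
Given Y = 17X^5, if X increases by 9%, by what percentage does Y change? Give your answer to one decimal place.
53.9%

For Y = 17X^5:
If X → X(1 + 0.09)
Then Y → Y · (1 + 0.09)^5
     ≈ Y · 1.5386

Percentage change = ((1 + 0.09)^5 − 1) × 100% ≈ 53.9%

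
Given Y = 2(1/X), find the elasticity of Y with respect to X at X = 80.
Elasticity = -1

Elasticity = (dY/dX) · (X/Y)

dY/dX = -2/X²
At X = 80: dY/dX = -1/3200, Y = 1/40

Elasticity = (-1/3200) · (80 / (1/40)) = -1

Interpretation: for a small percentage change in X, the percentage change in Y is approximately -1.00 times as large.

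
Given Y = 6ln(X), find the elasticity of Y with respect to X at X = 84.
Elasticity = 1/ln(84) ≈ 0.2257

Elasticity = (dY/dX) · (X/Y)

dY/dX = 6/X
At X = 84: dY/dX = 1/14, Y = 6·ln(84)

Elasticity = (1/14) · (84 / (6·ln(84))) = 1/ln(84) ≈ 0.2257

Interpretation: for a small percentage change in X, the percentage change in Y is approximately 0.23 times as large.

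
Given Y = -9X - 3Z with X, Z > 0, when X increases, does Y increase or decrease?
Y decreases

Taking the partial derivative:
∂Y/∂X = -9

∂Y/∂X = -9 < 0 (assuming positive values)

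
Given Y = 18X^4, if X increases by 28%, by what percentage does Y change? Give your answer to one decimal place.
168.4%

For Y = 18X^4:
If X → X(1 + 0.28)
Then Y → Y · (1 + 0.28)^4
     ≈ Y · 2.6844

Percentage change = ((1 + 0.28)^4 − 1) × 100% ≈ 168.4%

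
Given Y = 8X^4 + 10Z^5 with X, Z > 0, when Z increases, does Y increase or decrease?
Y increases

Taking the partial derivative:
∂Y/∂Z = 50Z^4

∂Y/∂Z = 50Z^4 > 0 (assuming positive values)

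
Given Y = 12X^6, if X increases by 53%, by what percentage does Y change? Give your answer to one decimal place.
1182.8%

For Y = 12X^6:
If X → X(1 + 0.53)
Then Y → Y · (1 + 0.53)^6
     ≈ Y · 12.8277

Percentage change = ((1 + 0.53)^6 − 1) × 100% ≈ 1182.8%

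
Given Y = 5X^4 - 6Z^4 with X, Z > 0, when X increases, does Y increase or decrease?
Y increases

Taking the partial derivative:
∂Y/∂X = 20X^3

∂Y/∂X = 20X^3 > 0 (assuming positive values)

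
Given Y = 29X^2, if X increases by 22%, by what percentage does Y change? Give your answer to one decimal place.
48.8%

For Y = 29X^2:
If X → X(1 + 0.22)
Then Y → Y · (1 + 0.22)^2
     = Y · 1.4884

Percentage change = ((1 + 0.22)^2 − 1) × 100% ≈ 48.8%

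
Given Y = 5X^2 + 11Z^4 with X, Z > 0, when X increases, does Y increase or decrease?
Y increases

Taking the partial derivative:
∂Y/∂X = 10X

∂Y/∂X = 10X > 0 (assuming positive values)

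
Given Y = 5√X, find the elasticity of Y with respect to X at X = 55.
Elasticity = 1/2

Elasticity = (dY/dX) · (X/Y)

dY/dX = 5/(2·√X)
At X = 55: dY/dX = √55/22, Y = 5·√55

Elasticity = (√55/22) · (55 / (5·√55)) = 1/2

Interpretation: for a small percentage change in X, the percentage change in Y is approximately 0.50 times as large.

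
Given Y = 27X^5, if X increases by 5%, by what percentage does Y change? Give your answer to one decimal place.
27.6%

For Y = 27X^5:
If X → X(1 + 0.05)
Then Y → Y · (1 + 0.05)^5
     ≈ Y · 1.2763

Percentage change = ((1 + 0.05)^5 − 1) × 100% ≈ 27.6%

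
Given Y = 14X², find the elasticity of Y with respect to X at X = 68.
Elasticity = 2

Elasticity = (dY/dX) · (X/Y)

dY/dX = 28·X
At X = 68: dY/dX = 1904, Y = 64736

Elasticity = 1904 · (68 / 64736) = 2

Interpretation: for a small percentage change in X, the percentage change in Y is approximately 2.00 times as large.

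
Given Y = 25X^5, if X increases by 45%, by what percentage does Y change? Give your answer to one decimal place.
541.0%

For Y = 25X^5:
If X → X(1 + 0.45)
Then Y → Y · (1 + 0.45)^5
     ≈ Y · 6.4097

Percentage change = ((1 + 0.45)^5 − 1) × 100% ≈ 541.0%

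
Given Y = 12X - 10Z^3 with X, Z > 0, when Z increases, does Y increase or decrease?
Y decreases

Taking the partial derivative:
∂Y/∂Z = -30Z^2

∂Y/∂Z = -30Z^2 < 0 (assuming positive values)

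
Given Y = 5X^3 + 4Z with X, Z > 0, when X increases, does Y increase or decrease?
Y increases

Taking the partial derivative:
∂Y/∂X = 15X^2

∂Y/∂X = 15X^2 > 0 (assuming positive values)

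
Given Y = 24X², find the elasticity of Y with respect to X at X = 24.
Elasticity = 2

Elasticity = (dY/dX) · (X/Y)

dY/dX = 48·X
At X = 24: dY/dX = 1152, Y = 13824

Elasticity = 1152 · (24 / 13824) = 2

Interpretation: for a small percentage change in X, the percentage change in Y is approximately 2.00 times as large.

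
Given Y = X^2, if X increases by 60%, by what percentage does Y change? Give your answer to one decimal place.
156.0%

For Y = X^2:
If X → X(1 + 0.6)
Then Y → Y · (1 + 0.6)^2
     = Y · 2.5600

Percentage change = ((1 + 0.6)^2 − 1) × 100% = 156.0%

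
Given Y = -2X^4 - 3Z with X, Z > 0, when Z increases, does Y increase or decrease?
Y decreases

Taking the partial derivative:
∂Y/∂Z = -3

∂Y/∂Z = -3 < 0 (assuming positive values)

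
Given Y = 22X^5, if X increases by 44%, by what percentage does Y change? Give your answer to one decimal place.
519.2%

For Y = 22X^5:
If X → X(1 + 0.44)
Then Y → Y · (1 + 0.44)^5
     ≈ Y · 6.1917

Percentage change = ((1 + 0.44)^5 − 1) × 100% ≈ 519.2%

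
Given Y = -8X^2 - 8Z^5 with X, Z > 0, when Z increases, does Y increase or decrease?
Y decreases

Taking the partial derivative:
∂Y/∂Z = -40Z^4

∂Y/∂Z = -40Z^4 < 0 (assuming positive values)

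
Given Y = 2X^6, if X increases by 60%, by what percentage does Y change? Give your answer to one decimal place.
1577.7%

For Y = 2X^6:
If X → X(1 + 0.6)
Then Y → Y · (1 + 0.6)^6
     ≈ Y · 16.7772

Percentage change = ((1 + 0.6)^6 − 1) × 100% ≈ 1577.7%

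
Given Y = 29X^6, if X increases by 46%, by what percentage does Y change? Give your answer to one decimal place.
868.5%

For Y = 29X^6:
If X → X(1 + 0.46)
Then Y → Y · (1 + 0.46)^6
     ≈ Y · 9.6854

Percentage change = ((1 + 0.46)^6 − 1) × 100% ≈ 868.5%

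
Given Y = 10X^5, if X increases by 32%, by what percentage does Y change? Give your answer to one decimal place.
300.7%

For Y = 10X^5:
If X → X(1 + 0.32)
Then Y → Y · (1 + 0.32)^5
     ≈ Y · 4.0075

Percentage change = ((1 + 0.32)^5 − 1) × 100% ≈ 300.7%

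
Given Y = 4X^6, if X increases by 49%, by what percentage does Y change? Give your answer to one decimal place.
994.3%

For Y = 4X^6:
If X → X(1 + 0.49)
Then Y → Y · (1 + 0.49)^6
     ≈ Y · 10.9425

Percentage change = ((1 + 0.49)^6 − 1) × 100% ≈ 994.3%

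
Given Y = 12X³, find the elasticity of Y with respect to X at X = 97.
Elasticity = 3

Elasticity = (dY/dX) · (X/Y)

dY/dX = 36·X²
At X = 97: dY/dX = 338724, Y = 10952076

Elasticity = 338724 · (97 / 10952076) = 3

Interpretation: for a small percentage change in X, the percentage change in Y is approximately 3.00 times as large.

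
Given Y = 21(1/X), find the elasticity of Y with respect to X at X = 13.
Elasticity = -1

Elasticity = (dY/dX) · (X/Y)

dY/dX = -21/X²
At X = 13: dY/dX = -21/169, Y = 21/13

Elasticity = (-21/169) · (13 / (21/13)) = -1

Interpretation: for a small percentage change in X, the percentage change in Y is approximately -1.00 times as large.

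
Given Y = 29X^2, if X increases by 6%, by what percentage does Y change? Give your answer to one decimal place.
12.4%

For Y = 29X^2:
If X → X(1 + 0.06)
Then Y → Y · (1 + 0.06)^2
     = Y · 1.1236

Percentage change = ((1 + 0.06)^2 − 1) × 100% ≈ 12.4%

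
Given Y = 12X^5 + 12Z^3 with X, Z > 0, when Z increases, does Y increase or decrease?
Y increases

Taking the partial derivative:
∂Y/∂Z = 36Z^2

∂Y/∂Z = 36Z^2 > 0 (assuming positive values)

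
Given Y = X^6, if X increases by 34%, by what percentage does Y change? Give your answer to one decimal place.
478.9%

For Y = X^6:
If X → X(1 + 0.34)
Then Y → Y · (1 + 0.34)^6
     ≈ Y · 5.7893

Percentage change = ((1 + 0.34)^6 − 1) × 100% ≈ 478.9%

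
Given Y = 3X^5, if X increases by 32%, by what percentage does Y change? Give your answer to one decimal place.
300.7%

For Y = 3X^5:
If X → X(1 + 0.32)
Then Y → Y · (1 + 0.32)^5
     ≈ Y · 4.0075

Percentage change = ((1 + 0.32)^5 − 1) × 100% ≈ 300.7%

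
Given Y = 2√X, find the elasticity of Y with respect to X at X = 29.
Elasticity = 1/2

Elasticity = (dY/dX) · (X/Y)

dY/dX = 1/√X
At X = 29: dY/dX = √29/29, Y = 2·√29

Elasticity = (√29/29) · (29 / (2·√29)) = 1/2

Interpretation: for a small percentage change in X, the percentage change in Y is approximately 0.50 times as large.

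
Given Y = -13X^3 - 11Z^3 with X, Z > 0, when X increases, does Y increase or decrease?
Y decreases

Taking the partial derivative:
∂Y/∂X = -39X^2

∂Y/∂X = -39X^2 < 0 (assuming positive values)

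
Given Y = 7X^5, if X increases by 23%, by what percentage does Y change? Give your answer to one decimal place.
181.5%

For Y = 7X^5:
If X → X(1 + 0.23)
Then Y → Y · (1 + 0.23)^5
     ≈ Y · 2.8153

Percentage change = ((1 + 0.23)^5 − 1) × 100% ≈ 181.5%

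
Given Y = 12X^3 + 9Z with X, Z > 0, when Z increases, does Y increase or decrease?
Y increases

Taking the partial derivative:
∂Y/∂Z = 9

∂Y/∂Z = 9 > 0 (assuming positive values)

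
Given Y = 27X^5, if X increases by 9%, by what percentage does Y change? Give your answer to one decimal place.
53.9%

For Y = 27X^5:
If X → X(1 + 0.09)
Then Y → Y · (1 + 0.09)^5
     ≈ Y · 1.5386

Percentage change = ((1 + 0.09)^5 − 1) × 100% ≈ 53.9%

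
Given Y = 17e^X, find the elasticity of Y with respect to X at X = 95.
Elasticity = 95

Elasticity = (dY/dX) · (X/Y)

dY/dX = 17·e^X
At X = 95: dY/dX = 17·e^95, Y = 17·e^95

Elasticity = (17·e^95) · (95 / (17·e^95)) = 95

Interpretation: for a small percentage change in X, the percentage change in Y is approximately 95.00 times as large.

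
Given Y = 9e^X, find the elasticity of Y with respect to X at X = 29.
Elasticity = 29

Elasticity = (dY/dX) · (X/Y)

dY/dX = 9·e^X
At X = 29: dY/dX = 9·e^29, Y = 9·e^29

Elasticity = (9·e^29) · (29 / (9·e^29)) = 29

Interpretation: for a small percentage change in X, the percentage change in Y is approximately 29.00 times as large.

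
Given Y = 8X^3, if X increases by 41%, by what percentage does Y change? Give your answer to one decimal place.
180.3%

For Y = 8X^3:
If X → X(1 + 0.41)
Then Y → Y · (1 + 0.41)^3
     ≈ Y · 2.8032

Percentage change = ((1 + 0.41)^3 − 1) × 100% ≈ 180.3%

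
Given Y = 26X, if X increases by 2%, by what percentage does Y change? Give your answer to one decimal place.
2.0%

For Y = 26X:
If X → X(1 + 0.02)
Then Y → Y · (1 + 0.02)^1
     = Y · 1.0200

Percentage change = ((1 + 0.02)^1 − 1) × 100% = 2.0%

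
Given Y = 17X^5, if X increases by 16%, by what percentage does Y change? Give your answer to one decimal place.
110.0%

For Y = 17X^5:
If X → X(1 + 0.16)
Then Y → Y · (1 + 0.16)^5
     ≈ Y · 2.1003

Percentage change = ((1 + 0.16)^5 − 1) × 100% ≈ 110.0%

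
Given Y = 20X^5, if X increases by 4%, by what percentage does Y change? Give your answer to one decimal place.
21.7%

For Y = 20X^5:
If X → X(1 + 0.04)
Then Y → Y · (1 + 0.04)^5
     ≈ Y · 1.2167

Percentage change = ((1 + 0.04)^5 − 1) × 100% ≈ 21.7%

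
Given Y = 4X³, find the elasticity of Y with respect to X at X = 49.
Elasticity = 3

Elasticity = (dY/dX) · (X/Y)

dY/dX = 12·X²
At X = 49: dY/dX = 28812, Y = 470596

Elasticity = 28812 · (49 / 470596) = 3

Interpretation: for a small percentage change in X, the percentage change in Y is approximately 3.00 times as large.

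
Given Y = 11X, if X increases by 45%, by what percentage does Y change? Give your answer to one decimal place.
45.0%

For Y = 11X:
If X → X(1 + 0.45)
Then Y → Y · (1 + 0.45)^1
     = Y · 1.4500

Percentage change = ((1 + 0.45)^1 − 1) × 100% = 45.0%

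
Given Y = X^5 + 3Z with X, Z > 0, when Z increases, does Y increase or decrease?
Y increases

Taking the partial derivative:
∂Y/∂Z = 3

∂Y/∂Z = 3 > 0 (assuming positive values)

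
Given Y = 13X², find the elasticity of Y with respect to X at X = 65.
Elasticity = 2

Elasticity = (dY/dX) · (X/Y)

dY/dX = 26·X
At X = 65: dY/dX = 1690, Y = 54925

Elasticity = 1690 · (65 / 54925) = 2

Interpretation: for a small percentage change in X, the percentage change in Y is approximately 2.00 times as large.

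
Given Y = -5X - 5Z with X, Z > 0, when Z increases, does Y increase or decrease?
Y decreases

Taking the partial derivative:
∂Y/∂Z = -5

∂Y/∂Z = -5 < 0 (assuming positive values)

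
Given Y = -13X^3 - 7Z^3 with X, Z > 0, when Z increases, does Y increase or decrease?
Y decreases

Taking the partial derivative:
∂Y/∂Z = -21Z^2

∂Y/∂Z = -21Z^2 < 0 (assuming positive values)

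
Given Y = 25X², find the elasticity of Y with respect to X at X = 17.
Elasticity = 2

Elasticity = (dY/dX) · (X/Y)

dY/dX = 50·X
At X = 17: dY/dX = 850, Y = 7225

Elasticity = 850 · (17 / 7225) = 2

Interpretation: for a small percentage change in X, the percentage change in Y is approximately 2.00 times as large.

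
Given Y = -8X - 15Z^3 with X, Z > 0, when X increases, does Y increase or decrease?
Y decreases

Taking the partial derivative:
∂Y/∂X = -8

∂Y/∂X = -8 < 0 (assuming positive values)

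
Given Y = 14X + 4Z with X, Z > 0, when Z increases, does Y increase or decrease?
Y increases

Taking the partial derivative:
∂Y/∂Z = 4

∂Y/∂Z = 4 > 0 (assuming positive values)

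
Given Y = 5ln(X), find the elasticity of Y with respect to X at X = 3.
Elasticity = 1/ln(3) ≈ 0.9102

Elasticity = (dY/dX) · (X/Y)

dY/dX = 5/X
At X = 3: dY/dX = 5/3, Y = 5·ln(3)

Elasticity = (5/3) · (3 / (5·ln(3))) = 1/ln(3) ≈ 0.9102

Interpretation: for a small percentage change in X, the percentage change in Y is approximately 0.91 times as large.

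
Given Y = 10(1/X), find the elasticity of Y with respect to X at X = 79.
Elasticity = -1

Elasticity = (dY/dX) · (X/Y)

dY/dX = -10/X²
At X = 79: dY/dX = -10/6241, Y = 10/79

Elasticity = (-10/6241) · (79 / (10/79)) = -1

Interpretation: for a small percentage change in X, the percentage change in Y is approximately -1.00 times as large.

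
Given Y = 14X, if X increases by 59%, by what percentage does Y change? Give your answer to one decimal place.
59.0%

For Y = 14X:
If X → X(1 + 0.59)
Then Y → Y · (1 + 0.59)^1
     = Y · 1.5900

Percentage change = ((1 + 0.59)^1 − 1) × 100% = 59.0%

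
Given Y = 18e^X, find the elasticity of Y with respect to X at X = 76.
Elasticity = 76

Elasticity = (dY/dX) · (X/Y)

dY/dX = 18·e^X
At X = 76: dY/dX = 18·e^76, Y = 18·e^76

Elasticity = (18·e^76) · (76 / (18·e^76)) = 76

Interpretation: for a small percentage change in X, the percentage change in Y is approximately 76.00 times as large.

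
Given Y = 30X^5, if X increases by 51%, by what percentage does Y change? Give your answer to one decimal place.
685.0%

For Y = 30X^5:
If X → X(1 + 0.51)
Then Y → Y · (1 + 0.51)^5
     ≈ Y · 7.8503

Percentage change = ((1 + 0.51)^5 − 1) × 100% ≈ 685.0%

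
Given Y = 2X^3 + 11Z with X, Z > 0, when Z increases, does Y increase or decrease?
Y increases

Taking the partial derivative:
∂Y/∂Z = 11

∂Y/∂Z = 11 > 0 (assuming positive values)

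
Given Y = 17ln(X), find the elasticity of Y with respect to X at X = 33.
Elasticity = 1/ln(33) ≈ 0.2860

Elasticity = (dY/dX) · (X/Y)

dY/dX = 17/X
At X = 33: dY/dX = 17/33, Y = 17·ln(33)

Elasticity = (17/33) · (33 / (17·ln(33))) = 1/ln(33) ≈ 0.2860

Interpretation: for a small percentage change in X, the percentage change in Y is approximately 0.29 times as large.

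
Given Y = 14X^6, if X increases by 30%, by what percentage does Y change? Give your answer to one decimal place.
382.7%

For Y = 14X^6:
If X → X(1 + 0.3)
Then Y → Y · (1 + 0.3)^6
     ≈ Y · 4.8268

Percentage change = ((1 + 0.3)^6 − 1) × 100% ≈ 382.7%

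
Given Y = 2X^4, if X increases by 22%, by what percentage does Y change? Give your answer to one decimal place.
121.5%

For Y = 2X^4:
If X → X(1 + 0.22)
Then Y → Y · (1 + 0.22)^4
     ≈ Y · 2.2153

Percentage change = ((1 + 0.22)^4 − 1) × 100% ≈ 121.5%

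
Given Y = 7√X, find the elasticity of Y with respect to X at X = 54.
Elasticity = 1/2

Elasticity = (dY/dX) · (X/Y)

dY/dX = 7/(2·√X)
At X = 54: dY/dX = 7·√6/36, Y = 21·√6

Elasticity = (7·√6/36) · (54 / (21·√6)) = 1/2

Interpretation: for a small percentage change in X, the percentage change in Y is approximately 0.50 times as large.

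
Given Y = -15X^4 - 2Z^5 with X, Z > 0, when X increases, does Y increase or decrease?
Y decreases

Taking the partial derivative:
∂Y/∂X = -60X^3

∂Y/∂X = -60X^3 < 0 (assuming positive values)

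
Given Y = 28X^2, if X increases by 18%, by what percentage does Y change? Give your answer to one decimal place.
39.2%

For Y = 28X^2:
If X → X(1 + 0.18)
Then Y → Y · (1 + 0.18)^2
     = Y · 1.3924

Percentage change = ((1 + 0.18)^2 − 1) × 100% ≈ 39.2%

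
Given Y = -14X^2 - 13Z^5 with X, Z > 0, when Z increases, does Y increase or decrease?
Y decreases

Taking the partial derivative:
∂Y/∂Z = -65Z^4

∂Y/∂Z = -65Z^4 < 0 (assuming positive values)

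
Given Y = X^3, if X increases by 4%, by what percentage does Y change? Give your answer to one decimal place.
12.5%

For Y = X^3:
If X → X(1 + 0.04)
Then Y → Y · (1 + 0.04)^3
     ≈ Y · 1.1249

Percentage change = ((1 + 0.04)^3 − 1) × 100% ≈ 12.5%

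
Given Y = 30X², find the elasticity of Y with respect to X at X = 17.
Elasticity = 2

Elasticity = (dY/dX) · (X/Y)

dY/dX = 60·X
At X = 17: dY/dX = 1020, Y = 8670

Elasticity = 1020 · (17 / 8670) = 2

Interpretation: for a small percentage change in X, the percentage change in Y is approximately 2.00 times as large.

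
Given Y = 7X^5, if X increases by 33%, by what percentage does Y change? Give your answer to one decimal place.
316.2%

For Y = 7X^5:
If X → X(1 + 0.33)
Then Y → Y · (1 + 0.33)^5
     ≈ Y · 4.1616

Percentage change = ((1 + 0.33)^5 − 1) × 100% ≈ 316.2%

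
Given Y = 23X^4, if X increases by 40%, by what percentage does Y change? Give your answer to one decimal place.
284.2%

For Y = 23X^4:
If X → X(1 + 0.4)
Then Y → Y · (1 + 0.4)^4
     = Y · 3.8416

Percentage change = ((1 + 0.4)^4 − 1) × 100% ≈ 284.2%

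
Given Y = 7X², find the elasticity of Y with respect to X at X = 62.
Elasticity = 2

Elasticity = (dY/dX) · (X/Y)

dY/dX = 14·X
At X = 62: dY/dX = 868, Y = 26908

Elasticity = 868 · (62 / 26908) = 2

Interpretation: for a small percentage change in X, the percentage change in Y is approximately 2.00 times as large.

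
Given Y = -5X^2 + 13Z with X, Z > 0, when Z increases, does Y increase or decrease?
Y increases

Taking the partial derivative:
∂Y/∂Z = 13

∂Y/∂Z = 13 > 0 (assuming positive values)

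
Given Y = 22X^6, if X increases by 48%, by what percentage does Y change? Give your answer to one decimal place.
950.9%

For Y = 22X^6:
If X → X(1 + 0.48)
Then Y → Y · (1 + 0.48)^6
     ≈ Y · 10.5092

Percentage change = ((1 + 0.48)^6 − 1) × 100% ≈ 950.9%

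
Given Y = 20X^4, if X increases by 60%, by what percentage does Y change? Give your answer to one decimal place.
555.4%

For Y = 20X^4:
If X → X(1 + 0.6)
Then Y → Y · (1 + 0.6)^4
     = Y · 6.5536

Percentage change = ((1 + 0.6)^4 − 1) × 100% ≈ 555.4%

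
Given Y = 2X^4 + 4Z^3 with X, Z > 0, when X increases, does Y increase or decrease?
Y increases

Taking the partial derivative:
∂Y/∂X = 8X^3

∂Y/∂X = 8X^3 > 0 (assuming positive values)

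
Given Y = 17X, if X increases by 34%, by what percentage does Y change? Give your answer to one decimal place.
34.0%

For Y = 17X:
If X → X(1 + 0.34)
Then Y → Y · (1 + 0.34)^1
     = Y · 1.3400

Percentage change = ((1 + 0.34)^1 − 1) × 100% = 34.0%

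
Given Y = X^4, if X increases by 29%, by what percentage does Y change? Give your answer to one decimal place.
176.9%

For Y = X^4:
If X → X(1 + 0.29)
Then Y → Y · (1 + 0.29)^4
     ≈ Y · 2.7692

Percentage change = ((1 + 0.29)^4 − 1) × 100% ≈ 176.9%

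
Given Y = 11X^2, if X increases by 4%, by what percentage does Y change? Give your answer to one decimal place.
8.2%

For Y = 11X^2:
If X → X(1 + 0.04)
Then Y → Y · (1 + 0.04)^2
     = Y · 1.0816

Percentage change = ((1 + 0.04)^2 − 1) × 100% ≈ 8.2%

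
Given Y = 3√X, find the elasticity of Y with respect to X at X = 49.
Elasticity = 1/2

Elasticity = (dY/dX) · (X/Y)

dY/dX = 3/(2·√X)
At X = 49: dY/dX = 3/14, Y = 21

Elasticity = (3/14) · (49 / 21) = 1/2

Interpretation: for a small percentage change in X, the percentage change in Y is approximately 0.50 times as large.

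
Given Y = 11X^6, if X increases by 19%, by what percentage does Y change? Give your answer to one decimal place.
184.0%

For Y = 11X^6:
If X → X(1 + 0.19)
Then Y → Y · (1 + 0.19)^6
     ≈ Y · 2.8398

Percentage change = ((1 + 0.19)^6 − 1) × 100% ≈ 184.0%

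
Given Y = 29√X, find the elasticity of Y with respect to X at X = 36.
Elasticity = 1/2

Elasticity = (dY/dX) · (X/Y)

dY/dX = 29/(2·√X)
At X = 36: dY/dX = 29/12, Y = 174

Elasticity = (29/12) · (36 / 174) = 1/2

Interpretation: for a small percentage change in X, the percentage change in Y is approximately 0.50 times as large.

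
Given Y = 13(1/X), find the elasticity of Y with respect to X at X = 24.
Elasticity = -1

Elasticity = (dY/dX) · (X/Y)

dY/dX = -13/X²
At X = 24: dY/dX = -13/576, Y = 13/24

Elasticity = (-13/576) · (24 / (13/24)) = -1

Interpretation: for a small percentage change in X, the percentage change in Y is approximately -1.00 times as large.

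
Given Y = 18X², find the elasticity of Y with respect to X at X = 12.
Elasticity = 2

Elasticity = (dY/dX) · (X/Y)

dY/dX = 36·X
At X = 12: dY/dX = 432, Y = 2592

Elasticity = 432 · (12 / 2592) = 2

Interpretation: for a small percentage change in X, the percentage change in Y is approximately 2.00 times as large.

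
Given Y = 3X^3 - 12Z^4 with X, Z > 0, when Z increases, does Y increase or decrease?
Y decreases

Taking the partial derivative:
∂Y/∂Z = -48Z^3

∂Y/∂Z = -48Z^3 < 0 (assuming positive values)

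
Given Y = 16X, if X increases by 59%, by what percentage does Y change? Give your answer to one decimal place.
59.0%

For Y = 16X:
If X → X(1 + 0.59)
Then Y → Y · (1 + 0.59)^1
     = Y · 1.5900

Percentage change = ((1 + 0.59)^1 − 1) × 100% = 59.0%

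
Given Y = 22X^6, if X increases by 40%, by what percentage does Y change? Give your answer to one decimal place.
653.0%

For Y = 22X^6:
If X → X(1 + 0.4)
Then Y → Y · (1 + 0.4)^6
     ≈ Y · 7.5295

Percentage change = ((1 + 0.4)^6 − 1) × 100% ≈ 653.0%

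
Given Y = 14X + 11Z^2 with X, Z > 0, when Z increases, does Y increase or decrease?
Y increases

Taking the partial derivative:
∂Y/∂Z = 22Z

∂Y/∂Z = 22Z > 0 (assuming positive values)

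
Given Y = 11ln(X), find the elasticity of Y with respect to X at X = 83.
Elasticity = 1/ln(83) ≈ 0.2263

Elasticity = (dY/dX) · (X/Y)

dY/dX = 11/X
At X = 83: dY/dX = 11/83, Y = 11·ln(83)

Elasticity = (11/83) · (83 / (11·ln(83))) = 1/ln(83) ≈ 0.2263

Interpretation: for a small percentage change in X, the percentage change in Y is approximately 0.23 times as large.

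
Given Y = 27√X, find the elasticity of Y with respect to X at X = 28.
Elasticity = 1/2

Elasticity = (dY/dX) · (X/Y)

dY/dX = 27/(2·√X)
At X = 28: dY/dX = 27·√7/28, Y = 54·√7

Elasticity = (27·√7/28) · (28 / (54·√7)) = 1/2

Interpretation: for a small percentage change in X, the percentage change in Y is approximately 0.50 times as large.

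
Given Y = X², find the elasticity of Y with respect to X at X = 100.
Elasticity = 2

Elasticity = (dY/dX) · (X/Y)

dY/dX = 2·X
At X = 100: dY/dX = 200, Y = 10000

Elasticity = 200 · (100 / 10000) = 2

Interpretation: for a small percentage change in X, the percentage change in Y is approximately 2.00 times as large.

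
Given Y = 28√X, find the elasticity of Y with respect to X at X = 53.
Elasticity = 1/2

Elasticity = (dY/dX) · (X/Y)

dY/dX = 14/√X
At X = 53: dY/dX = 14·√53/53, Y = 28·√53

Elasticity = (14·√53/53) · (53 / (28·√53)) = 1/2

Interpretation: for a small percentage change in X, the percentage change in Y is approximately 0.50 times as large.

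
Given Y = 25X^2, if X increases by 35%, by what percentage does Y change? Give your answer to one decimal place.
82.3%

For Y = 25X^2:
If X → X(1 + 0.35)
Then Y → Y · (1 + 0.35)^2
     = Y · 1.8225

Percentage change = ((1 + 0.35)^2 − 1) × 100% ≈ 82.3%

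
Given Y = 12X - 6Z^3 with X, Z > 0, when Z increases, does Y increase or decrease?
Y decreases

Taking the partial derivative:
∂Y/∂Z = -18Z^2

∂Y/∂Z = -18Z^2 < 0 (assuming positive values)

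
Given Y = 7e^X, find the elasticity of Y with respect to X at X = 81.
Elasticity = 81

Elasticity = (dY/dX) · (X/Y)

dY/dX = 7·e^X
At X = 81: dY/dX = 7·e^81, Y = 7·e^81

Elasticity = (7·e^81) · (81 / (7·e^81)) = 81

Interpretation: for a small percentage change in X, the percentage change in Y is approximately 81.00 times as large.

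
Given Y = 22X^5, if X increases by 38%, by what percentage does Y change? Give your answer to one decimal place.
400.5%

For Y = 22X^5:
If X → X(1 + 0.38)
Then Y → Y · (1 + 0.38)^5
     ≈ Y · 5.0049

Percentage change = ((1 + 0.38)^5 − 1) × 100% ≈ 400.5%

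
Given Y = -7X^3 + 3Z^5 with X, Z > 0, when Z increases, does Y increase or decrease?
Y increases

Taking the partial derivative:
∂Y/∂Z = 15Z^4

∂Y/∂Z = 15Z^4 > 0 (assuming positive values)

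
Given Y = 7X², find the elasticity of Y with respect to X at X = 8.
Elasticity = 2

Elasticity = (dY/dX) · (X/Y)

dY/dX = 14·X
At X = 8: dY/dX = 112, Y = 448

Elasticity = 112 · (8 / 448) = 2

Interpretation: for a small percentage change in X, the percentage change in Y is approximately 2.00 times as large.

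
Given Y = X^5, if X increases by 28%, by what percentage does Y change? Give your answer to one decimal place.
243.6%

For Y = X^5:
If X → X(1 + 0.28)
Then Y → Y · (1 + 0.28)^5
     ≈ Y · 3.4360

Percentage change = ((1 + 0.28)^5 − 1) × 100% ≈ 243.6%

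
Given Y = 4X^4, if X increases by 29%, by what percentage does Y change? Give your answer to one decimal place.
176.9%

For Y = 4X^4:
If X → X(1 + 0.29)
Then Y → Y · (1 + 0.29)^4
     ≈ Y · 2.7692

Percentage change = ((1 + 0.29)^4 − 1) × 100% ≈ 176.9%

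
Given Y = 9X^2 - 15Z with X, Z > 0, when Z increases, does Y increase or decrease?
Y decreases

Taking the partial derivative:
∂Y/∂Z = -15

∂Y/∂Z = -15 < 0 (assuming positive values)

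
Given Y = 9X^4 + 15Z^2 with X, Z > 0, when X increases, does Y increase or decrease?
Y increases

Taking the partial derivative:
∂Y/∂X = 36X^3

∂Y/∂X = 36X^3 > 0 (assuming positive values)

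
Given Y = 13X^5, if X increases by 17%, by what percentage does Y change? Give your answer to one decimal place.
119.2%

For Y = 13X^5:
If X → X(1 + 0.17)
Then Y → Y · (1 + 0.17)^5
     ≈ Y · 2.1924

Percentage change = ((1 + 0.17)^5 − 1) × 100% ≈ 119.2%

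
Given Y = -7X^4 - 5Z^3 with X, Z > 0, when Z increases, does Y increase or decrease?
Y decreases

Taking the partial derivative:
∂Y/∂Z = -15Z^2

∂Y/∂Z = -15Z^2 < 0 (assuming positive values)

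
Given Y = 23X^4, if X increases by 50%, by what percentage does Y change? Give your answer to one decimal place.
406.3%

For Y = 23X^4:
If X → X(1 + 0.5)
Then Y → Y · (1 + 0.5)^4
     = Y · 5.0625

Percentage change = ((1 + 0.5)^4 − 1) × 100% ≈ 406.3%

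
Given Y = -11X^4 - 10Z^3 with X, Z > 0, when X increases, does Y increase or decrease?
Y decreases

Taking the partial derivative:
∂Y/∂X = -44X^3

∂Y/∂X = -44X^3 < 0 (assuming positive values)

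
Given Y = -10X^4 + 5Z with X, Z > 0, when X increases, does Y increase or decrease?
Y decreases

Taking the partial derivative:
∂Y/∂X = -40X^3

∂Y/∂X = -40X^3 < 0 (assuming positive values)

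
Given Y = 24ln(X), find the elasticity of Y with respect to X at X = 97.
Elasticity = 1/ln(97) ≈ 0.2186

Elasticity = (dY/dX) · (X/Y)

dY/dX = 24/X
At X = 97: dY/dX = 24/97, Y = 24·ln(97)

Elasticity = (24/97) · (97 / (24·ln(97))) = 1/ln(97) ≈ 0.2186

Interpretation: for a small percentage change in X, the percentage change in Y is approximately 0.22 times as large.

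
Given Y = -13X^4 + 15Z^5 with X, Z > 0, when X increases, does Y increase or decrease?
Y decreases

Taking the partial derivative:
∂Y/∂X = -52X^3

∂Y/∂X = -52X^3 < 0 (assuming positive values)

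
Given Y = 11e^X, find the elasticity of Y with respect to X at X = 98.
Elasticity = 98

Elasticity = (dY/dX) · (X/Y)

dY/dX = 11·e^X
At X = 98: dY/dX = 11·e^98, Y = 11·e^98

Elasticity = (11·e^98) · (98 / (11·e^98)) = 98

Interpretation: for a small percentage change in X, the percentage change in Y is approximately 98.00 times as large.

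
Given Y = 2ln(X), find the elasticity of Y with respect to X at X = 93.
Elasticity = 1/ln(93) ≈ 0.2206

Elasticity = (dY/dX) · (X/Y)

dY/dX = 2/X
At X = 93: dY/dX = 2/93, Y = 2·ln(93)

Elasticity = (2/93) · (93 / (2·ln(93))) = 1/ln(93) ≈ 0.2206

Interpretation: for a small percentage change in X, the percentage change in Y is approximately 0.22 times as large.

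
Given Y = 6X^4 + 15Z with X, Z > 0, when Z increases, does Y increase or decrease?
Y increases

Taking the partial derivative:
∂Y/∂Z = 15

∂Y/∂Z = 15 > 0 (assuming positive values)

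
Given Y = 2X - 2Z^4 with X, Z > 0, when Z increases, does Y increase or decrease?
Y decreases

Taking the partial derivative:
∂Y/∂Z = -8Z^3

∂Y/∂Z = -8Z^3 < 0 (assuming positive values)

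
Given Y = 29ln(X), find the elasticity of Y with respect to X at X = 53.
Elasticity = 1/ln(53) ≈ 0.2519

Elasticity = (dY/dX) · (X/Y)

dY/dX = 29/X
At X = 53: dY/dX = 29/53, Y = 29·ln(53)

Elasticity = (29/53) · (53 / (29·ln(53))) = 1/ln(53) ≈ 0.2519

Interpretation: for a small percentage change in X, the percentage change in Y is approximately 0.25 times as large.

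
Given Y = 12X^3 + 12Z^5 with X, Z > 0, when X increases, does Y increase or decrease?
Y increases

Taking the partial derivative:
∂Y/∂X = 36X^2

∂Y/∂X = 36X^2 > 0 (assuming positive values)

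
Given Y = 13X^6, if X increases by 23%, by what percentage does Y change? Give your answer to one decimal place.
246.3%

For Y = 13X^6:
If X → X(1 + 0.23)
Then Y → Y · (1 + 0.23)^6
     ≈ Y · 3.4628

Percentage change = ((1 + 0.23)^6 − 1) × 100% ≈ 246.3%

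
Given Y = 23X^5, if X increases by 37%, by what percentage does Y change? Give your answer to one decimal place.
382.6%

For Y = 23X^5:
If X → X(1 + 0.37)
Then Y → Y · (1 + 0.37)^5
     ≈ Y · 4.8262

Percentage change = ((1 + 0.37)^5 − 1) × 100% ≈ 382.6%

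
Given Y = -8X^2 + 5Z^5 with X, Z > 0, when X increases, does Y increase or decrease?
Y decreases

Taking the partial derivative:
∂Y/∂X = -16X

∂Y/∂X = -16X < 0 (assuming positive values)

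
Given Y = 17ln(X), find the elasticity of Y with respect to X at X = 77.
Elasticity = 1/ln(77) ≈ 0.2302

Elasticity = (dY/dX) · (X/Y)

dY/dX = 17/X
At X = 77: dY/dX = 17/77, Y = 17·ln(77)

Elasticity = (17/77) · (77 / (17·ln(77))) = 1/ln(77) ≈ 0.2302

Interpretation: for a small percentage change in X, the percentage change in Y is approximately 0.23 times as large.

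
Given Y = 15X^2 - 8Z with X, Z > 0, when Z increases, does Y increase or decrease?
Y decreases

Taking the partial derivative:
∂Y/∂Z = -8

∂Y/∂Z = -8 < 0 (assuming positive values)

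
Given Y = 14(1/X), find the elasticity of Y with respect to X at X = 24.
Elasticity = -1

Elasticity = (dY/dX) · (X/Y)

dY/dX = -14/X²
At X = 24: dY/dX = -7/288, Y = 7/12

Elasticity = (-7/288) · (24 / (7/12)) = -1

Interpretation: for a small percentage change in X, the percentage change in Y is approximately -1.00 times as large.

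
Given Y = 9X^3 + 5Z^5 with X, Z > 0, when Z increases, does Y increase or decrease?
Y increases

Taking the partial derivative:
∂Y/∂Z = 25Z^4

∂Y/∂Z = 25Z^4 > 0 (assuming positive values)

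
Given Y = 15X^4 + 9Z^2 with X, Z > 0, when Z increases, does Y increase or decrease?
Y increases

Taking the partial derivative:
∂Y/∂Z = 18Z

∂Y/∂Z = 18Z > 0 (assuming positive values)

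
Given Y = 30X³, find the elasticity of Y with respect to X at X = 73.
Elasticity = 3

Elasticity = (dY/dX) · (X/Y)

dY/dX = 90·X²
At X = 73: dY/dX = 479610, Y = 11670510

Elasticity = 479610 · (73 / 11670510) = 3

Interpretation: for a small percentage change in X, the percentage change in Y is approximately 3.00 times as large.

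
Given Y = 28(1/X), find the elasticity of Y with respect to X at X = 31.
Elasticity = -1

Elasticity = (dY/dX) · (X/Y)

dY/dX = -28/X²
At X = 31: dY/dX = -28/961, Y = 28/31

Elasticity = (-28/961) · (31 / (28/31)) = -1

Interpretation: for a small percentage change in X, the percentage change in Y is approximately -1.00 times as large.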